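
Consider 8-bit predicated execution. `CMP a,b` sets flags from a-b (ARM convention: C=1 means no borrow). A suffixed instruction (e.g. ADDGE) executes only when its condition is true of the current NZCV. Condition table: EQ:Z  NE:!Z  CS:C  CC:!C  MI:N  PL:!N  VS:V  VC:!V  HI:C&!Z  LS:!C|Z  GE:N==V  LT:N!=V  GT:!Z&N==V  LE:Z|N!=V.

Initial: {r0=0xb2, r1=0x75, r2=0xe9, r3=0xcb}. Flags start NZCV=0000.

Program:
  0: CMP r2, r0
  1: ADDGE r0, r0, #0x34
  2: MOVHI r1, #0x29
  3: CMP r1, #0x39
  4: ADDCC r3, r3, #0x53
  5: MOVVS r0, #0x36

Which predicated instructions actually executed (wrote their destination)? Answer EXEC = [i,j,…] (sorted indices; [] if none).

0: ✓ CMP  NZCV=0010
1: ✓ ADDGE  r0←0xe6
2: ✓ MOVHI  r1←0x29
3: ✓ CMP  NZCV=1000
4: ✓ ADDCC  r3←0x1e
5: · MOVVS

EXEC = [1,2,4]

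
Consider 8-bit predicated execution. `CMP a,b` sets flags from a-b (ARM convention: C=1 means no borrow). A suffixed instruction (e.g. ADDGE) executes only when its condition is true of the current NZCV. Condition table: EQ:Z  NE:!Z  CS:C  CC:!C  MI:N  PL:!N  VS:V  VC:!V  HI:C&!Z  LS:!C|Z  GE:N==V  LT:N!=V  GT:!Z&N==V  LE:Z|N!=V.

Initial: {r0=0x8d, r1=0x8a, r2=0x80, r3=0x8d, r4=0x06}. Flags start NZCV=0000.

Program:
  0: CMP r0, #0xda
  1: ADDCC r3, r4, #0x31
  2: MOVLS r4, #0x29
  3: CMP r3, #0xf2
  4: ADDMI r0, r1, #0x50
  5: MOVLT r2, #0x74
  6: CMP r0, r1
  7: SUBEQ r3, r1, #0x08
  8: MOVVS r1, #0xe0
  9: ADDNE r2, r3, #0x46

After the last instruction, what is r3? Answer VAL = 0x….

VAL = 0x37

0: ✓ CMP  NZCV=1000
1: ✓ ADDCC  r3←0x37
2: ✓ MOVLS  r4←0x29
3: ✓ CMP  NZCV=0000
4: · ADDMI
5: · MOVLT
6: ✓ CMP  NZCV=0010
7: · SUBEQ
8: · MOVVS
9: ✓ ADDNE  r2←0x7d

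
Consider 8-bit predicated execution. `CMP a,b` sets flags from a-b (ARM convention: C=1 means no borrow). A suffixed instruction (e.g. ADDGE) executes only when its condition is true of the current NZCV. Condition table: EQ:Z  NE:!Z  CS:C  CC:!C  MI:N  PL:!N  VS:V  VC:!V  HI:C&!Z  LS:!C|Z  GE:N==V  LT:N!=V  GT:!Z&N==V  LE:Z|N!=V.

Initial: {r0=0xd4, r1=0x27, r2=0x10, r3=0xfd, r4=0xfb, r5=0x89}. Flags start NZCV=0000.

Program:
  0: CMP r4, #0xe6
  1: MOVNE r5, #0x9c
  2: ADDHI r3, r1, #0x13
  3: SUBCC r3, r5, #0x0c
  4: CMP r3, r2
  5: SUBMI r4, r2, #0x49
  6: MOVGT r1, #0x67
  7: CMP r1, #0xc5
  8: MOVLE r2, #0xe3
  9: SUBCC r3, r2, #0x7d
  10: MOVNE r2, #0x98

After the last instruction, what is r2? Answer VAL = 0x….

[0] flags=0010 → (cmp)
[1] flags=0010 NE?T → r5=0x9c
[2] flags=0010 HI?T → r3=0x3a
[3] flags=0010 CC?F → skip
[4] flags=0010 → (cmp)
[5] flags=0010 MI?F → skip
[6] flags=0010 GT?T → r1=0x67
[7] flags=1001 → (cmp)
[8] flags=1001 LE?F → skip
[9] flags=1001 CC?T → r3=0x93
[10] flags=1001 NE?T → r2=0x98

VAL = 0x98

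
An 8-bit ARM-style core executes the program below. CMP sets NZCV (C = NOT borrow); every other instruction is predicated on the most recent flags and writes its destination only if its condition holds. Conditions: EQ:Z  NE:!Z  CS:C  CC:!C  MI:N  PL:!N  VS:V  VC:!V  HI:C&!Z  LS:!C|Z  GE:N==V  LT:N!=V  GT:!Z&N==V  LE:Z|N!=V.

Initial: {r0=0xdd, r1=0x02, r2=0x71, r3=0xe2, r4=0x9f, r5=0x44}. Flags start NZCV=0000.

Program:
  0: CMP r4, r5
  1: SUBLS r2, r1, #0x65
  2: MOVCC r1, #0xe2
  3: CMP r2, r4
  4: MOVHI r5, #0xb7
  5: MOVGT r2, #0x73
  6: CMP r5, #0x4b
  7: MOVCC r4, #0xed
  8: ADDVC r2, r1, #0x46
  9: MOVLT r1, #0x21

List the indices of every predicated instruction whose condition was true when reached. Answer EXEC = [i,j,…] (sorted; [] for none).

EXEC = [5,7,8,9]

0: ✓ CMP  NZCV=0011
1: · SUBLS
2: · MOVCC
3: ✓ CMP  NZCV=1001
4: · MOVHI
5: ✓ MOVGT  r2←0x73
6: ✓ CMP  NZCV=1000
7: ✓ MOVCC  r4←0xed
8: ✓ ADDVC  r2←0x48
9: ✓ MOVLT  r1←0x21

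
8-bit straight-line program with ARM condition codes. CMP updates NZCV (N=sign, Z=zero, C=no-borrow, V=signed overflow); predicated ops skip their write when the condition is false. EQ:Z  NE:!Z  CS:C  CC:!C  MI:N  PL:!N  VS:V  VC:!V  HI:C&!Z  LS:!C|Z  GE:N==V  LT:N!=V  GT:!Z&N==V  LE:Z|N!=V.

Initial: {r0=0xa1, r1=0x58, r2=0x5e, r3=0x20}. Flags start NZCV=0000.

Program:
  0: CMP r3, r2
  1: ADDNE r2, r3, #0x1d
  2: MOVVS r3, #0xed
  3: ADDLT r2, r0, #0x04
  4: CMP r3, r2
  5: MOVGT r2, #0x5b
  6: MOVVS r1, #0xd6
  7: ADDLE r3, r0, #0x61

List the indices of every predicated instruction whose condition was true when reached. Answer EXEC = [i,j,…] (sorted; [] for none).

EXEC = [1,3,5]

[0] flags=1000 → (cmp)
[1] flags=1000 NE?T → r2=0x3d
[2] flags=1000 VS?F → skip
[3] flags=1000 LT?T → r2=0xa5
[4] flags=0000 → (cmp)
[5] flags=0000 GT?T → r2=0x5b
[6] flags=0000 VS?F → skip
[7] flags=0000 LE?F → skip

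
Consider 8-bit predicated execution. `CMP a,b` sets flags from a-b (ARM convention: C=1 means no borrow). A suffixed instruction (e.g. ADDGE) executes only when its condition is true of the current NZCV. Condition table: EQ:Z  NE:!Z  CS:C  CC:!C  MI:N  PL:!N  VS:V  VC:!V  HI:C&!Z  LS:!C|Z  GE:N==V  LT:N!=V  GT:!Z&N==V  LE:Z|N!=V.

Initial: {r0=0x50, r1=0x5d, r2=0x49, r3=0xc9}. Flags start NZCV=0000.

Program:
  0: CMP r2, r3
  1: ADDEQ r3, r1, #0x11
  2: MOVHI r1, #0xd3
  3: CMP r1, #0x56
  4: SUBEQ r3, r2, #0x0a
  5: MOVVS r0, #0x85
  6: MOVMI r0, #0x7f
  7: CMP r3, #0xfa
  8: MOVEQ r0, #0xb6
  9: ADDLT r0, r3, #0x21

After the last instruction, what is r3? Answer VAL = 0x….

VAL = 0xc9

[0] flags=1001 → (cmp)
[1] flags=1001 EQ?F → skip
[2] flags=1001 HI?F → skip
[3] flags=0010 → (cmp)
[4] flags=0010 EQ?F → skip
[5] flags=0010 VS?F → skip
[6] flags=0010 MI?F → skip
[7] flags=1000 → (cmp)
[8] flags=1000 EQ?F → skip
[9] flags=1000 LT?T → r0=0xea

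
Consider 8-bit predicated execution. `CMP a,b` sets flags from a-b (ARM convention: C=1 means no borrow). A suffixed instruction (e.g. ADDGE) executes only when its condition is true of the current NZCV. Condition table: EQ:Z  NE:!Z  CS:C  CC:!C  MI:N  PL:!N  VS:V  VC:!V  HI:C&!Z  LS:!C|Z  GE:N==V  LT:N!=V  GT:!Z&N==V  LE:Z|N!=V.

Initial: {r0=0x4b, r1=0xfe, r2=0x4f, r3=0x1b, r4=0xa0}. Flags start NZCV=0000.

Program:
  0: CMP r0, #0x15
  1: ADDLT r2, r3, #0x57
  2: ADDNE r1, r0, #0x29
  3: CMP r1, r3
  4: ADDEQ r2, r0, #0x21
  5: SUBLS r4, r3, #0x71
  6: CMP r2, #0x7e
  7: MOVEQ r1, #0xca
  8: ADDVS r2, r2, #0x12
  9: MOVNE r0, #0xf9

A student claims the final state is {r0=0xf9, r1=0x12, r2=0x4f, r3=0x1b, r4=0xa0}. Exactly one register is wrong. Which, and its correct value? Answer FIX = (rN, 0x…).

FIX = (r1, 0x74)

[0] flags=0010 → (cmp)
[1] flags=0010 LT?F → skip
[2] flags=0010 NE?T → r1=0x74
[3] flags=0010 → (cmp)
[4] flags=0010 EQ?F → skip
[5] flags=0010 LS?F → skip
[6] flags=1000 → (cmp)
[7] flags=1000 EQ?F → skip
[8] flags=1000 VS?F → skip
[9] flags=1000 NE?T → r0=0xf9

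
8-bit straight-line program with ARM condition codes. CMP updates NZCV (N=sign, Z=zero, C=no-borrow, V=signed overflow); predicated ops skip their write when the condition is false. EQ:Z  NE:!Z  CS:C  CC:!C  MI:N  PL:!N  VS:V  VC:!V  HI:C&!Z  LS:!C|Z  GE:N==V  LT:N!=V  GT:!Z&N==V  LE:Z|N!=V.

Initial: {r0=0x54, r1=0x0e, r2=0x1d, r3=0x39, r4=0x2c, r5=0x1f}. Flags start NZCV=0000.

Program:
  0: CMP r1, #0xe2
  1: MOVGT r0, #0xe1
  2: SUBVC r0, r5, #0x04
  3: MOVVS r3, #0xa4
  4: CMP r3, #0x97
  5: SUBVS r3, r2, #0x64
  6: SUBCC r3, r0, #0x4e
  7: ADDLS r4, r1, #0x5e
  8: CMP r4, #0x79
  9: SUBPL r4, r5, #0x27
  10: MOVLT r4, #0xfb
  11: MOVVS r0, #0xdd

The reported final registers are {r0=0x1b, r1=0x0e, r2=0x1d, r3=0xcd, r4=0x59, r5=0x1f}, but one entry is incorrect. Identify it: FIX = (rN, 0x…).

FIX = (r4, 0xfb)

0: ✓ CMP  NZCV=0000
1: ✓ MOVGT  r0←0xe1
2: ✓ SUBVC  r0←0x1b
3: · MOVVS
4: ✓ CMP  NZCV=1001
5: ✓ SUBVS  r3←0xb9
6: ✓ SUBCC  r3←0xcd
7: ✓ ADDLS  r4←0x6c
8: ✓ CMP  NZCV=1000
9: · SUBPL
10: ✓ MOVLT  r4←0xfb
11: · MOVVS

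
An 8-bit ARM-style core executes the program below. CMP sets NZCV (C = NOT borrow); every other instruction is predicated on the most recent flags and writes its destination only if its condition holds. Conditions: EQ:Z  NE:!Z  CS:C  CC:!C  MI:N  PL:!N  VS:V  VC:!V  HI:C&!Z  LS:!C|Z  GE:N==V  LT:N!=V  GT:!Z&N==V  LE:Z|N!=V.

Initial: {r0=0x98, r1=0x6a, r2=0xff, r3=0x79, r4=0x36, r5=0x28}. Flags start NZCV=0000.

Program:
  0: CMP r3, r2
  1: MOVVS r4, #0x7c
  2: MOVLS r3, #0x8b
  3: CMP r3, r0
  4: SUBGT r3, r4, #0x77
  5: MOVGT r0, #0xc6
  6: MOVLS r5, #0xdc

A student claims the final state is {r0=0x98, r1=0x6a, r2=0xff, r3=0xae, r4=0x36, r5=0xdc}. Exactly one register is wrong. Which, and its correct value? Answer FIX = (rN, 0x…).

[0] flags=0000 → (cmp)
[1] flags=0000 VS?F → skip
[2] flags=0000 LS?T → r3=0x8b
[3] flags=1000 → (cmp)
[4] flags=1000 GT?F → skip
[5] flags=1000 GT?F → skip
[6] flags=1000 LS?T → r5=0xdc

FIX = (r3, 0x8b)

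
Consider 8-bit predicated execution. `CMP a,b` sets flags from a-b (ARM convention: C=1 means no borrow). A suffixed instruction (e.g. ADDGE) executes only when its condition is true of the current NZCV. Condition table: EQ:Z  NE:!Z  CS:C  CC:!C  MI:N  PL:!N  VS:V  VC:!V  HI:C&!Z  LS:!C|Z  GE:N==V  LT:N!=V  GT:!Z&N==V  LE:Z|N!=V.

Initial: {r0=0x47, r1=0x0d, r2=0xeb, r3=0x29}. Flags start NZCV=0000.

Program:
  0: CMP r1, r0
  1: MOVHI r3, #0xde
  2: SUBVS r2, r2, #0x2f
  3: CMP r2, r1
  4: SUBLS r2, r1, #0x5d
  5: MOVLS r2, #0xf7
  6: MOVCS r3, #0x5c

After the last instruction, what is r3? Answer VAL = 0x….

VAL = 0x5c

[0] flags=1000 → (cmp)
[1] flags=1000 HI?F → skip
[2] flags=1000 VS?F → skip
[3] flags=1010 → (cmp)
[4] flags=1010 LS?F → skip
[5] flags=1010 LS?F → skip
[6] flags=1010 CS?T → r3=0x5c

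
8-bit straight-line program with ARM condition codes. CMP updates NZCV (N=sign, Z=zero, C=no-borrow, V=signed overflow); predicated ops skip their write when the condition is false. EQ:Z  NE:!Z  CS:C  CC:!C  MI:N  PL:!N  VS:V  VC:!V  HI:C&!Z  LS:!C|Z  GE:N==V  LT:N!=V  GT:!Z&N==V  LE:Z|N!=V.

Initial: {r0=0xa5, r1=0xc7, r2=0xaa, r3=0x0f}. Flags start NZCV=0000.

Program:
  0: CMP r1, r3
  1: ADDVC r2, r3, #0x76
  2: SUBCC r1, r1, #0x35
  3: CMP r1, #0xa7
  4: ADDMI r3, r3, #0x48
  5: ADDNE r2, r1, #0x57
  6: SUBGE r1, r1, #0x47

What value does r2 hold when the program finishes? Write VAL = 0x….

0: ✓ CMP  NZCV=1010
1: ✓ ADDVC  r2←0x85
2: · SUBCC
3: ✓ CMP  NZCV=0010
4: · ADDMI
5: ✓ ADDNE  r2←0x1e
6: ✓ SUBGE  r1←0x80

VAL = 0x1e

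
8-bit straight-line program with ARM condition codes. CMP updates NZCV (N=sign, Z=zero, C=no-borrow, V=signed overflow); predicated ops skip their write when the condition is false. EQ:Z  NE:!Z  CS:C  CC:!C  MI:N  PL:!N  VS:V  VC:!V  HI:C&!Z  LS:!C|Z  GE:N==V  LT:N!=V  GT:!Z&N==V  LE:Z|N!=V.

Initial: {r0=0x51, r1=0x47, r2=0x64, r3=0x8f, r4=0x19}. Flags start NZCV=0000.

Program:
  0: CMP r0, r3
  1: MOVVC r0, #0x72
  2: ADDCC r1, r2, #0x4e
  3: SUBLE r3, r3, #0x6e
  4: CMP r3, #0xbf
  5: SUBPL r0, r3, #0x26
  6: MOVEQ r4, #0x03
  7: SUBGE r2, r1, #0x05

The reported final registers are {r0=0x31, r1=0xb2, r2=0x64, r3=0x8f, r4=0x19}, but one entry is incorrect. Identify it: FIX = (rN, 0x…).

FIX = (r0, 0x51)

0: ✓ CMP  NZCV=1001
1: · MOVVC
2: ✓ ADDCC  r1←0xb2
3: · SUBLE
4: ✓ CMP  NZCV=1000
5: · SUBPL
6: · MOVEQ
7: · SUBGE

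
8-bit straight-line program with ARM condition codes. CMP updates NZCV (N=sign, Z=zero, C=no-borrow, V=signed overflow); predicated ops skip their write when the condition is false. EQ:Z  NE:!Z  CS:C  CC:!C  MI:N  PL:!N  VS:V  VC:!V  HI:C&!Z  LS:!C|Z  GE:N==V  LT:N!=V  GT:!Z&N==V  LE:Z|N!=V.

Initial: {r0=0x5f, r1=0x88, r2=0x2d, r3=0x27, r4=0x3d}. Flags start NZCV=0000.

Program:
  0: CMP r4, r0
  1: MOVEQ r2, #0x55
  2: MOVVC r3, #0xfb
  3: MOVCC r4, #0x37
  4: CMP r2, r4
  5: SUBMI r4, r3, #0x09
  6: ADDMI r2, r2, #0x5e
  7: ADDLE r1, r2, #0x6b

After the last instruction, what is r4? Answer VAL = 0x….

VAL = 0xf2

0: ✓ CMP  NZCV=1000
1: · MOVEQ
2: ✓ MOVVC  r3←0xfb
3: ✓ MOVCC  r4←0x37
4: ✓ CMP  NZCV=1000
5: ✓ SUBMI  r4←0xf2
6: ✓ ADDMI  r2←0x8b
7: ✓ ADDLE  r1←0xf6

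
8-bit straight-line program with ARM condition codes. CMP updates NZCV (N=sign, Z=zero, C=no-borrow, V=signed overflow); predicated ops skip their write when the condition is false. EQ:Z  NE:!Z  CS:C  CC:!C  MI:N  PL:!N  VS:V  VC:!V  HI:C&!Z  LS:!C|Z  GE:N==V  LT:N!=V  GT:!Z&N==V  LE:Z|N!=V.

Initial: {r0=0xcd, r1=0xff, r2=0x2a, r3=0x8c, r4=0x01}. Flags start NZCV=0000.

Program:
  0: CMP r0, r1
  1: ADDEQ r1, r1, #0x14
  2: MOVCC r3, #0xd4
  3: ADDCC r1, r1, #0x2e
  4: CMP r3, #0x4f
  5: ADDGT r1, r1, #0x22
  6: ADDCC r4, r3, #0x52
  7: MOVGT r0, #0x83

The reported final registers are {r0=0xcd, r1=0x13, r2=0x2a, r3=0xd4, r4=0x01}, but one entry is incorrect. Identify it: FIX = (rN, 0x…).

[0] flags=1000 → (cmp)
[1] flags=1000 EQ?F → skip
[2] flags=1000 CC?T → r3=0xd4
[3] flags=1000 CC?T → r1=0x2d
[4] flags=1010 → (cmp)
[5] flags=1010 GT?F → skip
[6] flags=1010 CC?F → skip
[7] flags=1010 GT?F → skip

FIX = (r1, 0x2d)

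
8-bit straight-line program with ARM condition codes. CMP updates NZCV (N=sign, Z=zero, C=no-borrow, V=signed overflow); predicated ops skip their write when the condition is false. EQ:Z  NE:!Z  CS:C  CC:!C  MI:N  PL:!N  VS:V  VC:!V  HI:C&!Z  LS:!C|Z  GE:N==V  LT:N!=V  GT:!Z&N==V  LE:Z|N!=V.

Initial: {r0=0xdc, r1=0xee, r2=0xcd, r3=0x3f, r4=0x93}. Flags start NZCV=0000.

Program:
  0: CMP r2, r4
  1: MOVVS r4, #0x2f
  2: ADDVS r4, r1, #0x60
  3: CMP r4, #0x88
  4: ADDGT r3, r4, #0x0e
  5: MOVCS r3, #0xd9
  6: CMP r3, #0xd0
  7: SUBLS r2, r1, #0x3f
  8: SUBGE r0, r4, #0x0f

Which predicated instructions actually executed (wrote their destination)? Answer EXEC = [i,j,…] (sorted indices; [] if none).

0: ✓ CMP  NZCV=0010
1: · MOVVS
2: · ADDVS
3: ✓ CMP  NZCV=0010
4: ✓ ADDGT  r3←0xa1
5: ✓ MOVCS  r3←0xd9
6: ✓ CMP  NZCV=0010
7: · SUBLS
8: ✓ SUBGE  r0←0x84

EXEC = [4,5,8]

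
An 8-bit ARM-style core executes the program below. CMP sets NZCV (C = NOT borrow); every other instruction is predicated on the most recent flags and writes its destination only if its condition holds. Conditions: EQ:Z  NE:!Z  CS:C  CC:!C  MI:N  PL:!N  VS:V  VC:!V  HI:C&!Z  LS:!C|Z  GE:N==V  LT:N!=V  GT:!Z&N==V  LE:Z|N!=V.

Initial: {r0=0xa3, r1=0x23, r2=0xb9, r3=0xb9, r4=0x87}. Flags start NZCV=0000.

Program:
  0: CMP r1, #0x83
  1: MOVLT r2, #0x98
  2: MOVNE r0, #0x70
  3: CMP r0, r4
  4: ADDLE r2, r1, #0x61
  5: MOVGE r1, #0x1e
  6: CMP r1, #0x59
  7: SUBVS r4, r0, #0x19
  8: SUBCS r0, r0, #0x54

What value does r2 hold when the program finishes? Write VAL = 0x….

[0] flags=1001 → (cmp)
[1] flags=1001 LT?F → skip
[2] flags=1001 NE?T → r0=0x70
[3] flags=1001 → (cmp)
[4] flags=1001 LE?F → skip
[5] flags=1001 GE?T → r1=0x1e
[6] flags=1000 → (cmp)
[7] flags=1000 VS?F → skip
[8] flags=1000 CS?F → skip

VAL = 0xb9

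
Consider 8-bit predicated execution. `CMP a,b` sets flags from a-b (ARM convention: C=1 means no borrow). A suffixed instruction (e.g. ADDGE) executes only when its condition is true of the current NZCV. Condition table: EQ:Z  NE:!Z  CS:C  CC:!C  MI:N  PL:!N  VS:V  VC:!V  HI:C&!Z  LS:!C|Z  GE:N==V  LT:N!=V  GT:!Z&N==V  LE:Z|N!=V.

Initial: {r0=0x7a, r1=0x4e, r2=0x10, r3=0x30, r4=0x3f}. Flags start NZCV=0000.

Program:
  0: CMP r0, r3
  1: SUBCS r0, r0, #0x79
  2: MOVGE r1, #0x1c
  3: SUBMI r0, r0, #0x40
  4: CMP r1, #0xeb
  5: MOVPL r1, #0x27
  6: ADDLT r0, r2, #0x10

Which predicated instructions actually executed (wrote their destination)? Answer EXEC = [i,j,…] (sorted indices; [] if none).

[0] flags=0010 → (cmp)
[1] flags=0010 CS?T → r0=0x01
[2] flags=0010 GE?T → r1=0x1c
[3] flags=0010 MI?F → skip
[4] flags=0000 → (cmp)
[5] flags=0000 PL?T → r1=0x27
[6] flags=0000 LT?F → skip

EXEC = [1,2,5]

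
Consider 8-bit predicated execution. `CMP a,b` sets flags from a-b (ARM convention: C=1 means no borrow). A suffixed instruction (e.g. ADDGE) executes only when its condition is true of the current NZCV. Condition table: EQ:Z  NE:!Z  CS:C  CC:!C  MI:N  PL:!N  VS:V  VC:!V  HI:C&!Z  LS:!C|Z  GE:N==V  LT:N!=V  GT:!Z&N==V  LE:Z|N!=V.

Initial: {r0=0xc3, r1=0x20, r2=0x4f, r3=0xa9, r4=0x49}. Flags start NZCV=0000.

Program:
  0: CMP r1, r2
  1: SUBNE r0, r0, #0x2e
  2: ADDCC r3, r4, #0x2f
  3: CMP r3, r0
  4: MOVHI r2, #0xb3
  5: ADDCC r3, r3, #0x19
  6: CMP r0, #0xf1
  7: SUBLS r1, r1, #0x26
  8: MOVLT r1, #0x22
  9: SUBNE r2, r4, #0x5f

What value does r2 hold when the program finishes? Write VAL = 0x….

VAL = 0xea

[0] flags=1000 → (cmp)
[1] flags=1000 NE?T → r0=0x95
[2] flags=1000 CC?T → r3=0x78
[3] flags=1001 → (cmp)
[4] flags=1001 HI?F → skip
[5] flags=1001 CC?T → r3=0x91
[6] flags=1000 → (cmp)
[7] flags=1000 LS?T → r1=0xfa
[8] flags=1000 LT?T → r1=0x22
[9] flags=1000 NE?T → r2=0xea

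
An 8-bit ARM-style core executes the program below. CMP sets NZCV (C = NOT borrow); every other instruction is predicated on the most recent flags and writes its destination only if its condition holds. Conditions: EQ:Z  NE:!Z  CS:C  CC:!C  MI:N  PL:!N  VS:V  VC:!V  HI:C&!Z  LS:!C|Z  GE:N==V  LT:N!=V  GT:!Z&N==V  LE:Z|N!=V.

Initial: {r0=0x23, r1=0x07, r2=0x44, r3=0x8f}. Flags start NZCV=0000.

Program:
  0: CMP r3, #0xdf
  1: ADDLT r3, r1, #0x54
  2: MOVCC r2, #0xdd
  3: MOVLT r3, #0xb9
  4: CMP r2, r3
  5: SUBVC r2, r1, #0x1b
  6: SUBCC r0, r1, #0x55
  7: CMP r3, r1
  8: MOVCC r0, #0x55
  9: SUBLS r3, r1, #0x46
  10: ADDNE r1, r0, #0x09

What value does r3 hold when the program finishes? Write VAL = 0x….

0: ✓ CMP  NZCV=1000
1: ✓ ADDLT  r3←0x5b
2: ✓ MOVCC  r2←0xdd
3: ✓ MOVLT  r3←0xb9
4: ✓ CMP  NZCV=0010
5: ✓ SUBVC  r2←0xec
6: · SUBCC
7: ✓ CMP  NZCV=1010
8: · MOVCC
9: · SUBLS
10: ✓ ADDNE  r1←0x2c

VAL = 0xb9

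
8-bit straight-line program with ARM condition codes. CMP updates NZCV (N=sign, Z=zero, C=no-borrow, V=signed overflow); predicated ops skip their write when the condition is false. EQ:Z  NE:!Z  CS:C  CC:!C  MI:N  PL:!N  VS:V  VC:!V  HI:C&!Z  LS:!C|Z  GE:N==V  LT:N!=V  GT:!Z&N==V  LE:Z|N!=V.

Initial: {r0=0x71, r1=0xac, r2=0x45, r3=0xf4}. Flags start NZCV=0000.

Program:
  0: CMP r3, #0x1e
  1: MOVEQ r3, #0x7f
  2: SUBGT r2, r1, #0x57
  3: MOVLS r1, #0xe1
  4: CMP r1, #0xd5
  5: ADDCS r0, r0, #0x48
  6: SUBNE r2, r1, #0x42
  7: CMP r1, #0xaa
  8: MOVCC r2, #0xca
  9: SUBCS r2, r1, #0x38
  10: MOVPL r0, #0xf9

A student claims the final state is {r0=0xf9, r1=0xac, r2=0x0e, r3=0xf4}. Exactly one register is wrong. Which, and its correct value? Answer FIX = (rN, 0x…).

FIX = (r2, 0x74)

[0] flags=1010 → (cmp)
[1] flags=1010 EQ?F → skip
[2] flags=1010 GT?F → skip
[3] flags=1010 LS?F → skip
[4] flags=1000 → (cmp)
[5] flags=1000 CS?F → skip
[6] flags=1000 NE?T → r2=0x6a
[7] flags=0010 → (cmp)
[8] flags=0010 CC?F → skip
[9] flags=0010 CS?T → r2=0x74
[10] flags=0010 PL?T → r0=0xf9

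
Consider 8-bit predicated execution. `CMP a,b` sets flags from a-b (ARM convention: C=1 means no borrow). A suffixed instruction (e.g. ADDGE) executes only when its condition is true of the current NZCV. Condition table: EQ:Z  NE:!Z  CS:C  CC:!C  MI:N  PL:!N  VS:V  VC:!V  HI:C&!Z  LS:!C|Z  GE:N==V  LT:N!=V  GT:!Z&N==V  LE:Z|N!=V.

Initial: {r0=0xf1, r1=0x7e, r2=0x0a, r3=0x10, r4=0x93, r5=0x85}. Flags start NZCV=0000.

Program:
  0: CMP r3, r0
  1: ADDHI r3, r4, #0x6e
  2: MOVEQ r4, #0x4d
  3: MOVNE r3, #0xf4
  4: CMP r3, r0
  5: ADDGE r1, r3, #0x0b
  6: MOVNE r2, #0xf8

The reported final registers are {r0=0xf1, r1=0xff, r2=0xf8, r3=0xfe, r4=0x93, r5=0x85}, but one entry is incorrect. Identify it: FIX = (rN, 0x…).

FIX = (r3, 0xf4)

0: ✓ CMP  NZCV=0000
1: · ADDHI
2: · MOVEQ
3: ✓ MOVNE  r3←0xf4
4: ✓ CMP  NZCV=0010
5: ✓ ADDGE  r1←0xff
6: ✓ MOVNE  r2←0xf8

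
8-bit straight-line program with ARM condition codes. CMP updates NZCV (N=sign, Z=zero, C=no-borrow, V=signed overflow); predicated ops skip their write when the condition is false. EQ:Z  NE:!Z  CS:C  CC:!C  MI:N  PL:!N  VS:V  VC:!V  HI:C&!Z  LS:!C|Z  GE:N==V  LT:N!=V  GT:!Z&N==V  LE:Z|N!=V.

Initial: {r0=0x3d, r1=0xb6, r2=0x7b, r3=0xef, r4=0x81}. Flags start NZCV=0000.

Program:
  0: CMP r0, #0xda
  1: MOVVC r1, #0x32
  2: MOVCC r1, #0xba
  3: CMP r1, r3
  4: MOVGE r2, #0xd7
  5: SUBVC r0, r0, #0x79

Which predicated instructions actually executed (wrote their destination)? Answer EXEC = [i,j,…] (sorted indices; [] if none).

0: ✓ CMP  NZCV=0000
1: ✓ MOVVC  r1←0x32
2: ✓ MOVCC  r1←0xba
3: ✓ CMP  NZCV=1000
4: · MOVGE
5: ✓ SUBVC  r0←0xc4

EXEC = [1,2,5]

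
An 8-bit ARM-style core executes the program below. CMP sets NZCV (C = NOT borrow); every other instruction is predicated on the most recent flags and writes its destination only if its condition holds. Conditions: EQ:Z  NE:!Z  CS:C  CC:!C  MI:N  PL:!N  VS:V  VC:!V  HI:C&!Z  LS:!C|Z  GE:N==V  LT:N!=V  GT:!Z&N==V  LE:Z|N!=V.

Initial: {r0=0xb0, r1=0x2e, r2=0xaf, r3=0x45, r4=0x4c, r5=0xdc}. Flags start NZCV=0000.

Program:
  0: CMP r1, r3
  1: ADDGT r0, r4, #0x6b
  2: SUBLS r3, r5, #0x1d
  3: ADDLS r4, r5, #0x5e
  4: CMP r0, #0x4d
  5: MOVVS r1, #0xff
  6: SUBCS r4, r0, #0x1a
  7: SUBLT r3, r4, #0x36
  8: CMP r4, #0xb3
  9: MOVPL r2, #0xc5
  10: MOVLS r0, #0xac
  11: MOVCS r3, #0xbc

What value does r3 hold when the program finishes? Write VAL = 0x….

VAL = 0x60

0: ✓ CMP  NZCV=1000
1: · ADDGT
2: ✓ SUBLS  r3←0xbf
3: ✓ ADDLS  r4←0x3a
4: ✓ CMP  NZCV=0011
5: ✓ MOVVS  r1←0xff
6: ✓ SUBCS  r4←0x96
7: ✓ SUBLT  r3←0x60
8: ✓ CMP  NZCV=1000
9: · MOVPL
10: ✓ MOVLS  r0←0xac
11: · MOVCS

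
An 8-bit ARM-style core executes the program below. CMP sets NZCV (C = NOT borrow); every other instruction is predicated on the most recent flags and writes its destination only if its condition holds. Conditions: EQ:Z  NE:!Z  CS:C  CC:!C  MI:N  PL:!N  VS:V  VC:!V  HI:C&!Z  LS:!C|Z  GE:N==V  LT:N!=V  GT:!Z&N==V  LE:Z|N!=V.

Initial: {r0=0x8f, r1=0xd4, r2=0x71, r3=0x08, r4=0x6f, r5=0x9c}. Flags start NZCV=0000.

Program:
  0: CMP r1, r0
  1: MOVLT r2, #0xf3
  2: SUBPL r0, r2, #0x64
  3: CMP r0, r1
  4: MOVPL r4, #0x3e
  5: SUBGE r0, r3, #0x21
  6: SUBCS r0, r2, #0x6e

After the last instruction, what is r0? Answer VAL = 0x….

[0] flags=0010 → (cmp)
[1] flags=0010 LT?F → skip
[2] flags=0010 PL?T → r0=0x0d
[3] flags=0000 → (cmp)
[4] flags=0000 PL?T → r4=0x3e
[5] flags=0000 GE?T → r0=0xe7
[6] flags=0000 CS?F → skip

VAL = 0xe7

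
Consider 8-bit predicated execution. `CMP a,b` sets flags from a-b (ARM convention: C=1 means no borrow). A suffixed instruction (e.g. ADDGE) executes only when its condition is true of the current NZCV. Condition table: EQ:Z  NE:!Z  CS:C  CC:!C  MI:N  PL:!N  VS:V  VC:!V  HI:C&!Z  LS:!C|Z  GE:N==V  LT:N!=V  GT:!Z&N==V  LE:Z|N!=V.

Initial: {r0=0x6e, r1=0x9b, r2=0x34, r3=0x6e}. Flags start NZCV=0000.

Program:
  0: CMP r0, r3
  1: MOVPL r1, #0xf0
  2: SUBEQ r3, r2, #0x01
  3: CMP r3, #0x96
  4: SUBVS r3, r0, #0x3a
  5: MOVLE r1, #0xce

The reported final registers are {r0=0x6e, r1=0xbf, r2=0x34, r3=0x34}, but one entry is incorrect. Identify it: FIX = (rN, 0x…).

FIX = (r1, 0xf0)

[0] flags=0110 → (cmp)
[1] flags=0110 PL?T → r1=0xf0
[2] flags=0110 EQ?T → r3=0x33
[3] flags=1001 → (cmp)
[4] flags=1001 VS?T → r3=0x34
[5] flags=1001 LE?F → skip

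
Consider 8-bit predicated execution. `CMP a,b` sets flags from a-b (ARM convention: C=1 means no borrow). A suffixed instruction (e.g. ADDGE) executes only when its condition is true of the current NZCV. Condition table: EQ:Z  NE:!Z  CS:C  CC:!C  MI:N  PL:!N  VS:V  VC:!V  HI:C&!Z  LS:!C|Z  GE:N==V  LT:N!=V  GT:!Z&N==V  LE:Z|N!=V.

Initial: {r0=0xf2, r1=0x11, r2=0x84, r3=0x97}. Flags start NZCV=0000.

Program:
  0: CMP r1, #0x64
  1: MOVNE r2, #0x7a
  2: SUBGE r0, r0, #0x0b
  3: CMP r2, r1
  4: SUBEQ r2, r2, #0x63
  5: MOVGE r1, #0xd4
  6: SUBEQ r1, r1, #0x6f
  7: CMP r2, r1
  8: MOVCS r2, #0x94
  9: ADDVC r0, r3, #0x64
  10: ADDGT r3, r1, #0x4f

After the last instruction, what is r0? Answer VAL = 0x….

[0] flags=1000 → (cmp)
[1] flags=1000 NE?T → r2=0x7a
[2] flags=1000 GE?F → skip
[3] flags=0010 → (cmp)
[4] flags=0010 EQ?F → skip
[5] flags=0010 GE?T → r1=0xd4
[6] flags=0010 EQ?F → skip
[7] flags=1001 → (cmp)
[8] flags=1001 CS?F → skip
[9] flags=1001 VC?F → skip
[10] flags=1001 GT?T → r3=0x23

VAL = 0xf2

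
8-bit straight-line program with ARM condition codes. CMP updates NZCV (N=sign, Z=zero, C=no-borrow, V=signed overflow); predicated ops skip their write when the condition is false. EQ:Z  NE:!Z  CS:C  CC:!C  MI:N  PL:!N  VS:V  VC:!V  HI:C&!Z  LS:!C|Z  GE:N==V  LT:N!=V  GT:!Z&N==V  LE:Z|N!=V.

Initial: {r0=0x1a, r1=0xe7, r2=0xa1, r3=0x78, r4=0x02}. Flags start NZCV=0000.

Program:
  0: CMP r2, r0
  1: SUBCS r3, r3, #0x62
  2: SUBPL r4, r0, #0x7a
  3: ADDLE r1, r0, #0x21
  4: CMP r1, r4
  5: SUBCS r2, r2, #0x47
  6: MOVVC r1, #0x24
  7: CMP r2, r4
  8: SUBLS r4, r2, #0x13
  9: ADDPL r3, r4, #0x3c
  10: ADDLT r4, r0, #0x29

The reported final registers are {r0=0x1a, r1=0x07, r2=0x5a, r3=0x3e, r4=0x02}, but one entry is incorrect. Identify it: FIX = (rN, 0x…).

FIX = (r1, 0x24)

0: ✓ CMP  NZCV=1010
1: ✓ SUBCS  r3←0x16
2: · SUBPL
3: ✓ ADDLE  r1←0x3b
4: ✓ CMP  NZCV=0010
5: ✓ SUBCS  r2←0x5a
6: ✓ MOVVC  r1←0x24
7: ✓ CMP  NZCV=0010
8: · SUBLS
9: ✓ ADDPL  r3←0x3e
10: · ADDLT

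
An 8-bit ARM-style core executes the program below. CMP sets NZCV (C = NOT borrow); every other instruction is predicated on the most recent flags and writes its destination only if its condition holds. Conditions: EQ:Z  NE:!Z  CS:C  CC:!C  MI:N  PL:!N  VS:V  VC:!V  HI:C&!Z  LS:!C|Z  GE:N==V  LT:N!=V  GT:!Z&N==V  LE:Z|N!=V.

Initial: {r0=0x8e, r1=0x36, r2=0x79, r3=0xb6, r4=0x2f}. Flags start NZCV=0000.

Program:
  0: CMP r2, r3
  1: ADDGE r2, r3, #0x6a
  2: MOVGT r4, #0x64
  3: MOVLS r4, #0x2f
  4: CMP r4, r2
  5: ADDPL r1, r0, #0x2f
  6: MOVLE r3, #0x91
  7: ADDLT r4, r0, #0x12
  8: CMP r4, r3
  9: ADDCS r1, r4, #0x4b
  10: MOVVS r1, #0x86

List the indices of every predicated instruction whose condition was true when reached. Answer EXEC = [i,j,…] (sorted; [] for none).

EXEC = [1,2,3,5]

0: ✓ CMP  NZCV=1001
1: ✓ ADDGE  r2←0x20
2: ✓ MOVGT  r4←0x64
3: ✓ MOVLS  r4←0x2f
4: ✓ CMP  NZCV=0010
5: ✓ ADDPL  r1←0xbd
6: · MOVLE
7: · ADDLT
8: ✓ CMP  NZCV=0000
9: · ADDCS
10: · MOVVS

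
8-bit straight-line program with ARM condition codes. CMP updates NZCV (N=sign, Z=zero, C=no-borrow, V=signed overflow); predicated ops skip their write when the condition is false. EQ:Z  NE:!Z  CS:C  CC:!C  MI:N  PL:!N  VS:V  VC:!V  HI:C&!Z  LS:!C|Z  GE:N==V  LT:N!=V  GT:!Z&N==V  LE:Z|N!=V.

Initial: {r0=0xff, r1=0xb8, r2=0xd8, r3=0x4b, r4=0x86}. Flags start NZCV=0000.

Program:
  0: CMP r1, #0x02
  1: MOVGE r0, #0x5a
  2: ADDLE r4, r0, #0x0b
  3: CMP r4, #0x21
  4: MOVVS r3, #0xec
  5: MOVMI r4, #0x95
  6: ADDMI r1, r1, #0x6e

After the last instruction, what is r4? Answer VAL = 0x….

VAL = 0x95

0: ✓ CMP  NZCV=1010
1: · MOVGE
2: ✓ ADDLE  r4←0x0a
3: ✓ CMP  NZCV=1000
4: · MOVVS
5: ✓ MOVMI  r4←0x95
6: ✓ ADDMI  r1←0x26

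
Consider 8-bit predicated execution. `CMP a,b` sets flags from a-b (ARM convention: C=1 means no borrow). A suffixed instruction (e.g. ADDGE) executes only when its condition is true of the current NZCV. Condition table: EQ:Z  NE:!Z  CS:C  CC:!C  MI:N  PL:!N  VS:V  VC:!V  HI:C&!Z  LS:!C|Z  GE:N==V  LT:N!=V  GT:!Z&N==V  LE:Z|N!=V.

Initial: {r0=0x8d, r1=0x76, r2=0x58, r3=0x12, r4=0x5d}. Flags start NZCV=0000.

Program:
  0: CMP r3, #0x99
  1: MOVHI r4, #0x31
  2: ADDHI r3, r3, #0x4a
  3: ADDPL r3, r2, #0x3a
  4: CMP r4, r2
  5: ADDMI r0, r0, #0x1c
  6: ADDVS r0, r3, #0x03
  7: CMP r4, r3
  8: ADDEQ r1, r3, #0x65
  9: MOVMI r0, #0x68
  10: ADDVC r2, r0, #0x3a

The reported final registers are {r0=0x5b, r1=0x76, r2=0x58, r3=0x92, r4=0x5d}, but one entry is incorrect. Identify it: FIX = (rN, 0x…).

0: ✓ CMP  NZCV=0000
1: · MOVHI
2: · ADDHI
3: ✓ ADDPL  r3←0x92
4: ✓ CMP  NZCV=0010
5: · ADDMI
6: · ADDVS
7: ✓ CMP  NZCV=1001
8: · ADDEQ
9: ✓ MOVMI  r0←0x68
10: · ADDVC

FIX = (r0, 0x68)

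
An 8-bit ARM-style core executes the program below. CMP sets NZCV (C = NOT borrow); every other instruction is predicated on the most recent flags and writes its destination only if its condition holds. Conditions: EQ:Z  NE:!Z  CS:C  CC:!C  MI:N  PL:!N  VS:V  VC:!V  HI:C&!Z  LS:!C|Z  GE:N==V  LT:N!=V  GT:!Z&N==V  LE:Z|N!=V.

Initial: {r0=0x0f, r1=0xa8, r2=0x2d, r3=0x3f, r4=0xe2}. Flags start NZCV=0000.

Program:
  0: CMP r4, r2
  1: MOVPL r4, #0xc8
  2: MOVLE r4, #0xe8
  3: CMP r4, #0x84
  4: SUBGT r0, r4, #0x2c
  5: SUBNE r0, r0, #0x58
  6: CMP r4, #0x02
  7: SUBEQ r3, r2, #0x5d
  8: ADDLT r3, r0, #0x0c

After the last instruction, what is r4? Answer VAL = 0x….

VAL = 0xe8

0: ✓ CMP  NZCV=1010
1: · MOVPL
2: ✓ MOVLE  r4←0xe8
3: ✓ CMP  NZCV=0010
4: ✓ SUBGT  r0←0xbc
5: ✓ SUBNE  r0←0x64
6: ✓ CMP  NZCV=1010
7: · SUBEQ
8: ✓ ADDLT  r3←0x70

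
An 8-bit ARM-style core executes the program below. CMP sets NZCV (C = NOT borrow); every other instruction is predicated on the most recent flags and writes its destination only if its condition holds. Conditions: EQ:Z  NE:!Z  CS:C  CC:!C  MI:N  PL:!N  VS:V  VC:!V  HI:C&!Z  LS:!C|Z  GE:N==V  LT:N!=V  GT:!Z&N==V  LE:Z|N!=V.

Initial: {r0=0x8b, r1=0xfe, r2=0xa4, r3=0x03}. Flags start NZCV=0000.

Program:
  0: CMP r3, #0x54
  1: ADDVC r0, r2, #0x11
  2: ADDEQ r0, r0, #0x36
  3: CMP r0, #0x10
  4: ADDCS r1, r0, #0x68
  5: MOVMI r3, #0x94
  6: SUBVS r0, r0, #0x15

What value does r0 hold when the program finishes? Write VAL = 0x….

VAL = 0xb5

[0] flags=1000 → (cmp)
[1] flags=1000 VC?T → r0=0xb5
[2] flags=1000 EQ?F → skip
[3] flags=1010 → (cmp)
[4] flags=1010 CS?T → r1=0x1d
[5] flags=1010 MI?T → r3=0x94
[6] flags=1010 VS?F → skip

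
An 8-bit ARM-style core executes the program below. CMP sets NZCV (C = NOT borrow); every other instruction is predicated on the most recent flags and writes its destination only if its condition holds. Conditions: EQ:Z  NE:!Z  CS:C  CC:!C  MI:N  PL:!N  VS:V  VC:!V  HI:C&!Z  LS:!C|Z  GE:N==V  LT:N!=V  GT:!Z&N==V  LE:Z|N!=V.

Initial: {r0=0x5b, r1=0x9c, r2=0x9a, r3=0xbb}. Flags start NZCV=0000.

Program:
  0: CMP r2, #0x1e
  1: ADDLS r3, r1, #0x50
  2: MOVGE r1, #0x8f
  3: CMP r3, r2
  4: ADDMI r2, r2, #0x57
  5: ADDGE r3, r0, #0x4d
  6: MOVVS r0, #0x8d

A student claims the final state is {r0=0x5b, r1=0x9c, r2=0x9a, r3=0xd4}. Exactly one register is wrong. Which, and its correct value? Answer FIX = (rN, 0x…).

FIX = (r3, 0xa8)

[0] flags=0011 → (cmp)
[1] flags=0011 LS?F → skip
[2] flags=0011 GE?F → skip
[3] flags=0010 → (cmp)
[4] flags=0010 MI?F → skip
[5] flags=0010 GE?T → r3=0xa8
[6] flags=0010 VS?F → skip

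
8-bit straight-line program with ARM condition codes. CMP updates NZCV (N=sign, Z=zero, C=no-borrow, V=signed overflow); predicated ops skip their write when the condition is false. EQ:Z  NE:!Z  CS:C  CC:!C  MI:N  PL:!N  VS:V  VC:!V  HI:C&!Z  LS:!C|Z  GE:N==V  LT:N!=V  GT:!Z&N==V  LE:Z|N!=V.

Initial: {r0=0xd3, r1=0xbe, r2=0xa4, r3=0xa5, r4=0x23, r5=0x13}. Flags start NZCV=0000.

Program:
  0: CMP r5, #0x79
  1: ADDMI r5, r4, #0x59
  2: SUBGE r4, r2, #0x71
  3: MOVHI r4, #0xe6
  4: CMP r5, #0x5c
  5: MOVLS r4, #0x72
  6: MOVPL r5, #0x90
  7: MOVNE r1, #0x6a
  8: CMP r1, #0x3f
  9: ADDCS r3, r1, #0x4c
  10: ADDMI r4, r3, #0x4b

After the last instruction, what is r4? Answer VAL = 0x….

VAL = 0x23

0: ✓ CMP  NZCV=1000
1: ✓ ADDMI  r5←0x7c
2: · SUBGE
3: · MOVHI
4: ✓ CMP  NZCV=0010
5: · MOVLS
6: ✓ MOVPL  r5←0x90
7: ✓ MOVNE  r1←0x6a
8: ✓ CMP  NZCV=0010
9: ✓ ADDCS  r3←0xb6
10: · ADDMI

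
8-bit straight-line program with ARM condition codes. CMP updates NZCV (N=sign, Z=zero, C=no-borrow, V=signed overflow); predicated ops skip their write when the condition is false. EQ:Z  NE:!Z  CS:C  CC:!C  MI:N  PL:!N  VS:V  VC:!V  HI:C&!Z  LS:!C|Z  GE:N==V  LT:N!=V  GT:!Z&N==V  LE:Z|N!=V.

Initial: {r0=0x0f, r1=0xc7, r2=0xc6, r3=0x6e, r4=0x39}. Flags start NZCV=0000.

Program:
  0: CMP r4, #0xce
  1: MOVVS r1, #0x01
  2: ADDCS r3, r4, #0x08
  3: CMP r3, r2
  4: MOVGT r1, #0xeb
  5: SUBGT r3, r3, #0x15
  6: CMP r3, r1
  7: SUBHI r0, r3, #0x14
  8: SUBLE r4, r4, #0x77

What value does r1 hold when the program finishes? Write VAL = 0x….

VAL = 0xeb

0: ✓ CMP  NZCV=0000
1: · MOVVS
2: · ADDCS
3: ✓ CMP  NZCV=1001
4: ✓ MOVGT  r1←0xeb
5: ✓ SUBGT  r3←0x59
6: ✓ CMP  NZCV=0000
7: · SUBHI
8: · SUBLE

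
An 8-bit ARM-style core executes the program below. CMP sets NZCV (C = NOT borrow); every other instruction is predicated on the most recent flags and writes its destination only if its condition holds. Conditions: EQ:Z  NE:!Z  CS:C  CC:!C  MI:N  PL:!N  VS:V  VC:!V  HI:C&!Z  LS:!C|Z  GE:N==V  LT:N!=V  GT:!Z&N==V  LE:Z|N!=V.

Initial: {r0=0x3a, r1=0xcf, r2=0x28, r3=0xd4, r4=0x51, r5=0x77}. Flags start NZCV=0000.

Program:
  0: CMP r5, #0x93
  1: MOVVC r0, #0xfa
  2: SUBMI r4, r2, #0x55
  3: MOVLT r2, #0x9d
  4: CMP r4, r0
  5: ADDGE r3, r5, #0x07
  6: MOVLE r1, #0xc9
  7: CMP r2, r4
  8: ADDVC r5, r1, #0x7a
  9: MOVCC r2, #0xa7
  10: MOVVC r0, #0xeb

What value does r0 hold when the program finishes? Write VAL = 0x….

[0] flags=1001 → (cmp)
[1] flags=1001 VC?F → skip
[2] flags=1001 MI?T → r4=0xd3
[3] flags=1001 LT?F → skip
[4] flags=1010 → (cmp)
[5] flags=1010 GE?F → skip
[6] flags=1010 LE?T → r1=0xc9
[7] flags=0000 → (cmp)
[8] flags=0000 VC?T → r5=0x43
[9] flags=0000 CC?T → r2=0xa7
[10] flags=0000 VC?T → r0=0xeb

VAL = 0xeb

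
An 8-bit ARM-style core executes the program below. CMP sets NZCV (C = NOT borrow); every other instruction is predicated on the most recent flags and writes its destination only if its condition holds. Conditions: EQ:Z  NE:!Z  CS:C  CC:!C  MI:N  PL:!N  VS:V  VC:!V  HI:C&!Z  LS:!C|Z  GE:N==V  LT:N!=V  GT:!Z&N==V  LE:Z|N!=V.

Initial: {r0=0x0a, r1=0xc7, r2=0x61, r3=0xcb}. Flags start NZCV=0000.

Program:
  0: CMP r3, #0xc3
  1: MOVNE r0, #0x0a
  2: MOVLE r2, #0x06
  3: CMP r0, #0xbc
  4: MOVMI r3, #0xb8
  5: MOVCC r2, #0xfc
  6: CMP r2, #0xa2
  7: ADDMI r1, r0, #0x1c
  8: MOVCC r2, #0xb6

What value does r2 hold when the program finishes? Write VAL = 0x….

VAL = 0xfc

[0] flags=0010 → (cmp)
[1] flags=0010 NE?T → r0=0x0a
[2] flags=0010 LE?F → skip
[3] flags=0000 → (cmp)
[4] flags=0000 MI?F → skip
[5] flags=0000 CC?T → r2=0xfc
[6] flags=0010 → (cmp)
[7] flags=0010 MI?F → skip
[8] flags=0010 CC?F → skip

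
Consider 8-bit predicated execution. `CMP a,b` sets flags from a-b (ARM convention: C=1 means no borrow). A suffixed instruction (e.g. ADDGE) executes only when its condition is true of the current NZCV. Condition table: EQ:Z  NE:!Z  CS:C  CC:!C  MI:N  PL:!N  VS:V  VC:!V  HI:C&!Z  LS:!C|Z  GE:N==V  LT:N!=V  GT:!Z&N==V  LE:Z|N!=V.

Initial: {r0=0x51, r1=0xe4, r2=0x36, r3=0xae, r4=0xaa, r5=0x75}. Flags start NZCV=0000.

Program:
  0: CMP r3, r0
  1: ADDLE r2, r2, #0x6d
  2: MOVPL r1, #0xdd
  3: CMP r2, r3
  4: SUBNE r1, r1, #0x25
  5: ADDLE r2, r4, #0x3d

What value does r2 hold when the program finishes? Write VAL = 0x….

VAL = 0xe7

[0] flags=0011 → (cmp)
[1] flags=0011 LE?T → r2=0xa3
[2] flags=0011 PL?T → r1=0xdd
[3] flags=1000 → (cmp)
[4] flags=1000 NE?T → r1=0xb8
[5] flags=1000 LE?T → r2=0xe7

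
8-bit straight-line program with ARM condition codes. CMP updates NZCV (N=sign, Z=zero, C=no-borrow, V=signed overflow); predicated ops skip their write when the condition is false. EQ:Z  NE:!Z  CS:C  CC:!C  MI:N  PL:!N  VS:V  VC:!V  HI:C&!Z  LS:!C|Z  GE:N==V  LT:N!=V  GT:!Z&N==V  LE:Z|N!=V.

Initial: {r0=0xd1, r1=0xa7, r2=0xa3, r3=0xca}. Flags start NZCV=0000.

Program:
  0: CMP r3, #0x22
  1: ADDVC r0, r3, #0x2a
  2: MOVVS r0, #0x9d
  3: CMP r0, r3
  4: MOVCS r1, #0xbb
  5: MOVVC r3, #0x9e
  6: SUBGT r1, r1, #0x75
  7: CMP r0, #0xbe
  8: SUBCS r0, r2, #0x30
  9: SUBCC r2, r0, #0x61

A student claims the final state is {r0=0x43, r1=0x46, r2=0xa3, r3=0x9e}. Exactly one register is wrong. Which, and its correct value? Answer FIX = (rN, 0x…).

0: ✓ CMP  NZCV=1010
1: ✓ ADDVC  r0←0xf4
2: · MOVVS
3: ✓ CMP  NZCV=0010
4: ✓ MOVCS  r1←0xbb
5: ✓ MOVVC  r3←0x9e
6: ✓ SUBGT  r1←0x46
7: ✓ CMP  NZCV=0010
8: ✓ SUBCS  r0←0x73
9: · SUBCC

FIX = (r0, 0x73)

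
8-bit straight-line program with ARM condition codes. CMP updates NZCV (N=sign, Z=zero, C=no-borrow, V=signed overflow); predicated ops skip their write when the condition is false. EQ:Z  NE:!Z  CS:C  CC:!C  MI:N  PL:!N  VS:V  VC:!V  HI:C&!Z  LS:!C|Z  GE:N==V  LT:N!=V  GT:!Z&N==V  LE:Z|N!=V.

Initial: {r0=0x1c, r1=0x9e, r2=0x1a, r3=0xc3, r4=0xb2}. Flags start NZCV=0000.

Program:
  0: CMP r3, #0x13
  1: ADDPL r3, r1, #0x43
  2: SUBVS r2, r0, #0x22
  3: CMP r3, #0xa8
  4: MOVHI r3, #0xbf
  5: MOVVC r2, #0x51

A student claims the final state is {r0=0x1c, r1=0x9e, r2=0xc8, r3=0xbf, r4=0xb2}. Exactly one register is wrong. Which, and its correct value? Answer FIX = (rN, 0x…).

[0] flags=1010 → (cmp)
[1] flags=1010 PL?F → skip
[2] flags=1010 VS?F → skip
[3] flags=0010 → (cmp)
[4] flags=0010 HI?T → r3=0xbf
[5] flags=0010 VC?T → r2=0x51

FIX = (r2, 0x51)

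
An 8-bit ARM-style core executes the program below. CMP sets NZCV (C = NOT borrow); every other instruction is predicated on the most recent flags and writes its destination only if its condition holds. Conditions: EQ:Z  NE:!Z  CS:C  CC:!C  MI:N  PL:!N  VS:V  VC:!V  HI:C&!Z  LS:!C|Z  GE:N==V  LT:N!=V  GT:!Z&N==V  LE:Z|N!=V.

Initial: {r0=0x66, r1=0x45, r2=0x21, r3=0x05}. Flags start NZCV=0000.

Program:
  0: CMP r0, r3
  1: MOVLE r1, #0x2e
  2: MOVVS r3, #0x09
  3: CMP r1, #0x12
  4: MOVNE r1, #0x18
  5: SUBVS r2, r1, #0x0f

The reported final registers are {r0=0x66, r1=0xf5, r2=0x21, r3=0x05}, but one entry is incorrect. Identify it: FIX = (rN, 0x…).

[0] flags=0010 → (cmp)
[1] flags=0010 LE?F → skip
[2] flags=0010 VS?F → skip
[3] flags=0010 → (cmp)
[4] flags=0010 NE?T → r1=0x18
[5] flags=0010 VS?F → skip

FIX = (r1, 0x18)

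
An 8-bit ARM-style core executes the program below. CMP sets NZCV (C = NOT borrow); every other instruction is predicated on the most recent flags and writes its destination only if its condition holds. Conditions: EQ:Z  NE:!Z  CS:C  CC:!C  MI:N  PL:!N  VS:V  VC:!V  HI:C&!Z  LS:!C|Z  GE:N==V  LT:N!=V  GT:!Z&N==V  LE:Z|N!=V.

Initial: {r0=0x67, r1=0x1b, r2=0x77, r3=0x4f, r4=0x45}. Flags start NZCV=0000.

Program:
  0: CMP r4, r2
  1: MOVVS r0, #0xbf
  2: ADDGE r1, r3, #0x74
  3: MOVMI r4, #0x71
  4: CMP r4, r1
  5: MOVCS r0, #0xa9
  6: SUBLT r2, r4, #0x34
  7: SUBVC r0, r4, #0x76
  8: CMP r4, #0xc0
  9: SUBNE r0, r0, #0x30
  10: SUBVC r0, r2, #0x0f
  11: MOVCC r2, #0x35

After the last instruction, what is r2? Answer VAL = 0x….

VAL = 0x35

0: ✓ CMP  NZCV=1000
1: · MOVVS
2: · ADDGE
3: ✓ MOVMI  r4←0x71
4: ✓ CMP  NZCV=0010
5: ✓ MOVCS  r0←0xa9
6: · SUBLT
7: ✓ SUBVC  r0←0xfb
8: ✓ CMP  NZCV=1001
9: ✓ SUBNE  r0←0xcb
10: · SUBVC
11: ✓ MOVCC  r2←0x35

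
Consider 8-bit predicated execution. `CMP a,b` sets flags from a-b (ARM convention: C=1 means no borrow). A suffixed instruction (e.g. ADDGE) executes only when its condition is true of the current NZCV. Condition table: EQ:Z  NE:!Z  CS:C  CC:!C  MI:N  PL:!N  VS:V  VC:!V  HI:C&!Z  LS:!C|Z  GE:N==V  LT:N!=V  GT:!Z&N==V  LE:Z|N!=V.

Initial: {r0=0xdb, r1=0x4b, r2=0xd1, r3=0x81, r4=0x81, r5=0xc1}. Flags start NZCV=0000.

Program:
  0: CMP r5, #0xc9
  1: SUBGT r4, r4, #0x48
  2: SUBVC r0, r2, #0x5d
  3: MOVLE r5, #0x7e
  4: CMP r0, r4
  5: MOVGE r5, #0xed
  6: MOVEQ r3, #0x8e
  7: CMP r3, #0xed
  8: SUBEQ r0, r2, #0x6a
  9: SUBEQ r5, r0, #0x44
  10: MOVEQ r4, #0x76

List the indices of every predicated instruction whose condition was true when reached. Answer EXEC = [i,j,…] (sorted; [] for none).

EXEC = [2,3,5]

[0] flags=1000 → (cmp)
[1] flags=1000 GT?F → skip
[2] flags=1000 VC?T → r0=0x74
[3] flags=1000 LE?T → r5=0x7e
[4] flags=1001 → (cmp)
[5] flags=1001 GE?T → r5=0xed
[6] flags=1001 EQ?F → skip
[7] flags=1000 → (cmp)
[8] flags=1000 EQ?F → skip
[9] flags=1000 EQ?F → skip
[10] flags=1000 EQ?F → skip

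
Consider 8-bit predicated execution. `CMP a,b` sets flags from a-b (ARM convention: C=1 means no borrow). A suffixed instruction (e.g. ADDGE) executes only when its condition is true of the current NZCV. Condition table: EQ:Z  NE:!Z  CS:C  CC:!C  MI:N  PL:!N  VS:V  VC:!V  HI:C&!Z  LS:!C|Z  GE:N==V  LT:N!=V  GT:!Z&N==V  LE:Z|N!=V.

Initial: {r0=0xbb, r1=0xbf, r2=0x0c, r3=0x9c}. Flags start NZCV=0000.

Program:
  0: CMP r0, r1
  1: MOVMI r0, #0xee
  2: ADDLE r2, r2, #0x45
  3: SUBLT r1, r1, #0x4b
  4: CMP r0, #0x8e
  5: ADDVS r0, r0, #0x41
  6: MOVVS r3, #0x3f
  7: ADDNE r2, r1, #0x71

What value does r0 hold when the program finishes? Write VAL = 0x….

0: ✓ CMP  NZCV=1000
1: ✓ MOVMI  r0←0xee
2: ✓ ADDLE  r2←0x51
3: ✓ SUBLT  r1←0x74
4: ✓ CMP  NZCV=0010
5: · ADDVS
6: · MOVVS
7: ✓ ADDNE  r2←0xe5

VAL = 0xee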